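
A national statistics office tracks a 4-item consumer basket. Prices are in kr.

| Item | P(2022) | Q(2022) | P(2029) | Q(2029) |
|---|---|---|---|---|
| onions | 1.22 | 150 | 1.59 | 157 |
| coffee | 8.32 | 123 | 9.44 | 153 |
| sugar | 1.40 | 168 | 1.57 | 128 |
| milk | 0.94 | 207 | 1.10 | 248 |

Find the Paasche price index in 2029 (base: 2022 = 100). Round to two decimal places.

Paasche price index uses current-period quantities as weights.
ΣP(2029)·Q(2029) = 1.59×157 + 9.44×153 + 1.57×128 + 1.10×248 = 249.63 + 1444.32 + 200.96 + 272.8 = 2167.71
ΣP(2022)·Q(2029) = 1.22×157 + 8.32×153 + 1.40×128 + 0.94×248 = 191.54 + 1272.96 + 179.2 + 233.12 = 1876.82
Index = 2167.71 / 1876.82 × 100 = 115.4991

115.50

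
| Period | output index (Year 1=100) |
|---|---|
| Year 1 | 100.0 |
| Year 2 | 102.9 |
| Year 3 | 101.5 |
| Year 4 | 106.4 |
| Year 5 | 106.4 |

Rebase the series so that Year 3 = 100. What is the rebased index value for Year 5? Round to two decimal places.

104.83

Rebased(Year 5) = 106.4 / 101.5 × 100 = 104.8276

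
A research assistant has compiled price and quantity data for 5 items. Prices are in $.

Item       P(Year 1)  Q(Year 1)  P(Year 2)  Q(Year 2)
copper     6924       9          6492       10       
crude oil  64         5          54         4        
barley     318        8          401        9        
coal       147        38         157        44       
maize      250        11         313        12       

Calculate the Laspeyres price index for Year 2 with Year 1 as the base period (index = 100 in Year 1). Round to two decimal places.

Laspeyres price index uses base-period quantities as weights.
ΣP(Year 2)·Q(Year 1) = 6492×9 + 54×5 + 401×8 + 157×38 + 313×11 = 58428 + 270 + 3208 + 5966 + 3443 = 71315
ΣP(Year 1)·Q(Year 1) = 6924×9 + 64×5 + 318×8 + 147×38 + 250×11 = 62316 + 320 + 2544 + 5586 + 2750 = 73516
Index = 71315 / 73516 × 100 = 97.0061

97.01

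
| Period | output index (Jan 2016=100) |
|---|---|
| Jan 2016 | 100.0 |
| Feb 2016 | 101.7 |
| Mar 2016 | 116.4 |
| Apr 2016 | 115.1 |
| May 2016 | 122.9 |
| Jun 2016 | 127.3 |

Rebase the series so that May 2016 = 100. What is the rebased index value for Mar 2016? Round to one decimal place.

94.7

Rebased(Mar 2016) = 116.4 / 122.9 × 100 = 94.7111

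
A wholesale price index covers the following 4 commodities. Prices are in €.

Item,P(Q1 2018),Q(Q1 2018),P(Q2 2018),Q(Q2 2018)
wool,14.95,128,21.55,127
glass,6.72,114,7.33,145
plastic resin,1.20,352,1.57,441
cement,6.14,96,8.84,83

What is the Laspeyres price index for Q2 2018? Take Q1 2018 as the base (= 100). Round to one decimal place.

135.3

Laspeyres price index uses base-period quantities as weights.
ΣP(Q2 2018)·Q(Q1 2018) = 21.55×128 + 7.33×114 + 1.57×352 + 8.84×96 = 2758.4 + 835.62 + 552.64 + 848.64 = 4995.3
ΣP(Q1 2018)·Q(Q1 2018) = 14.95×128 + 6.72×114 + 1.20×352 + 6.14×96 = 1913.6 + 766.08 + 422.4 + 589.44 = 3691.52
Index = 4995.3 / 3691.52 × 100 = 135.3182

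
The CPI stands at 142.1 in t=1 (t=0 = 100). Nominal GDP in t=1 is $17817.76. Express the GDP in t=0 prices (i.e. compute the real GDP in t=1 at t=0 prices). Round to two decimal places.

Real = Nominal ÷ (Index/100) = 17817.76 ÷ (142.1/100)
     = 17817.76 ÷ 1.421 = 12538.8881

12538.89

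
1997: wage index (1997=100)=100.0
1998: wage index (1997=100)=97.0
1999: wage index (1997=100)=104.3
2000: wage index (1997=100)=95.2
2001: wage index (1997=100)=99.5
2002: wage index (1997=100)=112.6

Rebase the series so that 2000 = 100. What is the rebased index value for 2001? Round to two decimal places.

Rebased(2001) = 99.5 / 95.2 × 100 = 104.5168

104.52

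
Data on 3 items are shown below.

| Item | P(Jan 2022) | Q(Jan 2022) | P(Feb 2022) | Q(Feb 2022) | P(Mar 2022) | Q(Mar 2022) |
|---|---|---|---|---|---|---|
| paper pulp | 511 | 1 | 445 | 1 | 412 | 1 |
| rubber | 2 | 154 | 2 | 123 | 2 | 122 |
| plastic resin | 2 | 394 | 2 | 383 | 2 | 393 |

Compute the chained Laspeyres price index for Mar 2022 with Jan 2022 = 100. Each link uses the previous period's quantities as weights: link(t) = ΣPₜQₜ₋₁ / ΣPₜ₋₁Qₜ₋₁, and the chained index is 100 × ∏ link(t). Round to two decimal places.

93.72

Link Jan 2022→Feb 2022:
ΣP(Feb 2022)Q(Jan 2022) = 445×1 + 2×154 + 2×394 = 445 + 308 + 788 = 1541
ΣP(Jan 2022)Q(Jan 2022) = 511×1 + 2×154 + 2×394 = 511 + 308 + 788 = 1607
link = 1541/1607 = 0.958930
Link Feb 2022→Mar 2022:
ΣP(Mar 2022)Q(Feb 2022) = 412×1 + 2×123 + 2×383 = 412 + 246 + 766 = 1424
ΣP(Feb 2022)Q(Feb 2022) = 445×1 + 2×123 + 2×383 = 445 + 246 + 766 = 1457
link = 1424/1457 = 0.977351
Chained index = 100 × 0.958930 × 0.977351 = 93.7211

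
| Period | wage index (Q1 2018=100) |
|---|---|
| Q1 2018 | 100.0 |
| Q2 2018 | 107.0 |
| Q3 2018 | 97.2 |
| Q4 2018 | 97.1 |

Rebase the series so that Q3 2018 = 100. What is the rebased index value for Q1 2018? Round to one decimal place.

102.9

Rebased(Q1 2018) = 100.0 / 97.2 × 100 = 102.8807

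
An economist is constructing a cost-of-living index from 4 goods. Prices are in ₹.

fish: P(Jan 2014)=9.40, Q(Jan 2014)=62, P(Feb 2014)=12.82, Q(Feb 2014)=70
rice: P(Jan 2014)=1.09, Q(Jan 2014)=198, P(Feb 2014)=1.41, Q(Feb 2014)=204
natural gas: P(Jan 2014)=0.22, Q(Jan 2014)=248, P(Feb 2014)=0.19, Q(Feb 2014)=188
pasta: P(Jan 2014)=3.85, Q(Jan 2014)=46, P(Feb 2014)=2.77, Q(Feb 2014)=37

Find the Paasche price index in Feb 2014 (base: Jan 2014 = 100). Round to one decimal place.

Paasche price index uses current-period quantities as weights.
ΣP(Feb 2014)·Q(Feb 2014) = 12.82×70 + 1.41×204 + 0.19×188 + 2.77×37 = 897.4 + 287.64 + 35.72 + 102.49 = 1323.25
ΣP(Jan 2014)·Q(Feb 2014) = 9.40×70 + 1.09×204 + 0.22×188 + 3.85×37 = 658 + 222.36 + 41.36 + 142.45 = 1064.17
Index = 1323.25 / 1064.17 × 100 = 124.3457

124.3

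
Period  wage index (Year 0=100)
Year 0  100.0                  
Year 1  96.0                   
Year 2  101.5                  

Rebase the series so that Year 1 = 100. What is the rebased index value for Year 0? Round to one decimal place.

104.2

Rebased(Year 0) = 100.0 / 96.0 × 100 = 104.1667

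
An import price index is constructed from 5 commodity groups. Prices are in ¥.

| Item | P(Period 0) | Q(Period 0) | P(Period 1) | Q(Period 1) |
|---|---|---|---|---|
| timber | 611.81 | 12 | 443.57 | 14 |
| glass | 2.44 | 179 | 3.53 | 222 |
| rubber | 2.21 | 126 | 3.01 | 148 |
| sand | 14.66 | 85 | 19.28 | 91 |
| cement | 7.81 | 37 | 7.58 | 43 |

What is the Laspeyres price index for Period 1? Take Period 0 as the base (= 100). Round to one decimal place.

Laspeyres price index uses base-period quantities as weights.
ΣP(Period 1)·Q(Period 0) = 443.57×12 + 3.53×179 + 3.01×126 + 19.28×85 + 7.58×37 = 5322.84 + 631.87 + 379.26 + 1638.8 + 280.46 = 8253.23
ΣP(Period 0)·Q(Period 0) = 611.81×12 + 2.44×179 + 2.21×126 + 14.66×85 + 7.81×37 = 7341.72 + 436.76 + 278.46 + 1246.1 + 288.97 = 9592.01
Index = 8253.23 / 9592.01 × 100 = 86.0428

86.0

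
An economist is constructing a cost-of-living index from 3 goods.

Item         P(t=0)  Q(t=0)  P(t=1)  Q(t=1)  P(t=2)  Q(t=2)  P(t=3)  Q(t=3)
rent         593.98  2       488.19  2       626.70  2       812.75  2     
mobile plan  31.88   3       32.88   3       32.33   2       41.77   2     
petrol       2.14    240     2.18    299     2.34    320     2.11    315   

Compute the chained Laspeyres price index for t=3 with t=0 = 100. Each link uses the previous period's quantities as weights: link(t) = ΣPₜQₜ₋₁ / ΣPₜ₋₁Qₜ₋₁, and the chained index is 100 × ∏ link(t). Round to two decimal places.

Link t=0→t=1:
ΣP(t=1)Q(t=0) = 488.19×2 + 32.88×3 + 2.18×240 = 976.38 + 98.64 + 523.2 = 1598.22
ΣP(t=0)Q(t=0) = 593.98×2 + 31.88×3 + 2.14×240 = 1187.96 + 95.64 + 513.6 = 1797.2
link = 1598.22/1797.2 = 0.889283
Link t=1→t=2:
ΣP(t=2)Q(t=1) = 626.70×2 + 32.33×3 + 2.34×299 = 1253.4 + 96.99 + 699.66 = 2050.05
ΣP(t=1)Q(t=1) = 488.19×2 + 32.88×3 + 2.18×299 = 976.38 + 98.64 + 651.82 = 1726.84
link = 2050.05/1726.84 = 1.187168
Link t=2→t=3:
ΣP(t=3)Q(t=2) = 812.75×2 + 41.77×2 + 2.11×320 = 1625.5 + 83.54 + 675.2 = 2384.24
ΣP(t=2)Q(t=2) = 626.70×2 + 32.33×2 + 2.34×320 = 1253.4 + 64.66 + 748.8 = 2066.86
link = 2384.24/2066.86 = 1.153557
Chained index = 100 × 0.889283 × 1.187168 × 1.153557 = 121.7843

121.78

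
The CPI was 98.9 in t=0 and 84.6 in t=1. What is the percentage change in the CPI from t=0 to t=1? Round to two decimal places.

Change = (84.6 − 98.9) / 98.9 × 100
       = -14.3 / 98.9 × 100 = -14.4590%

-14.46%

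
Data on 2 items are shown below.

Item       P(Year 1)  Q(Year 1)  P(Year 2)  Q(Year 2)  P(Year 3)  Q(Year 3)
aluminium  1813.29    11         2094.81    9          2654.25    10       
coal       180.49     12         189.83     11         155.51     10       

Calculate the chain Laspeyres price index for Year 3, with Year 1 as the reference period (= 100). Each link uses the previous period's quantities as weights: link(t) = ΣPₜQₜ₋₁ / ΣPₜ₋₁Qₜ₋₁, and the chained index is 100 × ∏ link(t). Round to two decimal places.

139.98

Link Year 1→Year 2:
ΣP(Year 2)Q(Year 1) = 2094.81×11 + 189.83×12 = 23042.91 + 2277.96 = 25320.87
ΣP(Year 1)Q(Year 1) = 1813.29×11 + 180.49×12 = 19946.19 + 2165.88 = 22112.07
link = 25320.87/22112.07 = 1.145115
Link Year 2→Year 3:
ΣP(Year 3)Q(Year 2) = 2654.25×9 + 155.51×11 = 23888.25 + 1710.61 = 25598.86
ΣP(Year 2)Q(Year 2) = 2094.81×9 + 189.83×11 = 18853.29 + 2088.13 = 20941.42
link = 25598.86/20941.42 = 1.222403
Chained index = 100 × 1.145115 × 1.222403 = 139.9793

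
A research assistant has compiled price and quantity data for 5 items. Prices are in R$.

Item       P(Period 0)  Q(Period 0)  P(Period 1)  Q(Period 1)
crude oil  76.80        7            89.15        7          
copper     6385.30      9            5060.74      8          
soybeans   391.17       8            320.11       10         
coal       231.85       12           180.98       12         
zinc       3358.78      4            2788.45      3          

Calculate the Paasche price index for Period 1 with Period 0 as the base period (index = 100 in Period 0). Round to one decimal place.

80.2

Paasche price index uses current-period quantities as weights.
ΣP(Period 1)·Q(Period 1) = 89.15×7 + 5060.74×8 + 320.11×10 + 180.98×12 + 2788.45×3 = 624.05 + 40485.92 + 3201.1 + 2171.76 + 8365.35 = 54848.18
ΣP(Period 0)·Q(Period 1) = 76.80×7 + 6385.30×8 + 391.17×10 + 231.85×12 + 3358.78×3 = 537.6 + 51082.4 + 3911.7 + 2782.2 + 10076.34 = 68390.24
Index = 54848.18 / 68390.24 × 100 = 80.1988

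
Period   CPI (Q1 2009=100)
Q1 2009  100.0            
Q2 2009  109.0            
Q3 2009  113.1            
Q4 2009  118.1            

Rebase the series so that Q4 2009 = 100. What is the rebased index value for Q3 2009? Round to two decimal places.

95.77

Rebased(Q3 2009) = 113.1 / 118.1 × 100 = 95.7663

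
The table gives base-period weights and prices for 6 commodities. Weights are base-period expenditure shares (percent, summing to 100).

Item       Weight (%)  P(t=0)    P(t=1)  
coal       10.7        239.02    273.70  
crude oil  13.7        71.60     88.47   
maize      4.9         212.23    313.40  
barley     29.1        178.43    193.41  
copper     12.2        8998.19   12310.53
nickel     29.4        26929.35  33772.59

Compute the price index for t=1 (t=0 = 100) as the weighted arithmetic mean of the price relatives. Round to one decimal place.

121.5

coal: 10.7 × (273.70/239.02) = 10.7 × 1.145092 = 12.2525
crude oil: 13.7 × (88.47/71.60) = 13.7 × 1.235615 = 16.9279
maize: 4.9 × (313.40/212.23) = 4.9 × 1.476700 = 7.2358
barley: 29.1 × (193.41/178.43) = 29.1 × 1.083954 = 31.5431
copper: 12.2 × (12310.53/8998.19) = 12.2 × 1.368112 = 16.6910
nickel: 29.4 × (33772.59/26929.35) = 29.4 × 1.254118 = 36.8711
Index = Σ wᵢ·(p₁ᵢ/p₀ᵢ) = 12.2525 + 16.9279 + 7.2358 + 31.5431 + 16.6910 + 36.8711 = 121.5214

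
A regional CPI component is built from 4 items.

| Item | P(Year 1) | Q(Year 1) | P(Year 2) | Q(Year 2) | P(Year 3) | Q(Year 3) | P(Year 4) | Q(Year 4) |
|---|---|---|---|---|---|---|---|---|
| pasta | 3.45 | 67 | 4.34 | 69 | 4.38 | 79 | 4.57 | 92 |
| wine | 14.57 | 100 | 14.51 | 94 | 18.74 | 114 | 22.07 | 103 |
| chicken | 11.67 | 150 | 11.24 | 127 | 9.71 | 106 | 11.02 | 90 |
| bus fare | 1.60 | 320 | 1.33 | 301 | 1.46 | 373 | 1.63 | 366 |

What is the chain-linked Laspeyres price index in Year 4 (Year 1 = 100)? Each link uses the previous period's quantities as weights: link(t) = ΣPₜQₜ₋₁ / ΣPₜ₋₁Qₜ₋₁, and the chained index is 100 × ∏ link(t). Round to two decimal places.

119.75

Link Year 1→Year 2:
ΣP(Year 2)Q(Year 1) = 4.34×67 + 14.51×100 + 11.24×150 + 1.33×320 = 290.78 + 1451 + 1686 + 425.6 = 3853.38
ΣP(Year 1)Q(Year 1) = 3.45×67 + 14.57×100 + 11.67×150 + 1.60×320 = 231.15 + 1457 + 1750.5 + 512 = 3950.65
link = 3853.38/3950.65 = 0.975379
Link Year 2→Year 3:
ΣP(Year 3)Q(Year 2) = 4.38×69 + 18.74×94 + 9.71×127 + 1.46×301 = 302.22 + 1761.56 + 1233.17 + 439.46 = 3736.41
ΣP(Year 2)Q(Year 2) = 4.34×69 + 14.51×94 + 11.24×127 + 1.33×301 = 299.46 + 1363.94 + 1427.48 + 400.33 = 3491.21
link = 3736.41/3491.21 = 1.070234
Link Year 3→Year 4:
ΣP(Year 4)Q(Year 3) = 4.57×79 + 22.07×114 + 11.02×106 + 1.63×373 = 361.03 + 2515.98 + 1168.12 + 607.99 = 4653.12
ΣP(Year 3)Q(Year 3) = 4.38×79 + 18.74×114 + 9.71×106 + 1.46×373 = 346.02 + 2136.36 + 1029.26 + 544.58 = 4056.22
link = 4653.12/4056.22 = 1.147157
Chained index = 100 × 0.975379 × 1.070234 × 1.147157 = 119.7497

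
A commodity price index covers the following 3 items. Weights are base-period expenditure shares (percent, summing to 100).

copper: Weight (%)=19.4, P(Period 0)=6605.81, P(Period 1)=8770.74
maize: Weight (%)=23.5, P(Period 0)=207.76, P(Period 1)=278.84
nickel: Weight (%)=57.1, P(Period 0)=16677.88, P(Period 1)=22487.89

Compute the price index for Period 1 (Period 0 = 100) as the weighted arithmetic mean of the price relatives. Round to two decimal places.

copper: 19.4 × (8770.74/6605.81) = 19.4 × 1.327731 = 25.7580
maize: 23.5 × (278.84/207.76) = 23.5 × 1.342126 = 31.5399
nickel: 57.1 × (22487.89/16677.88) = 57.1 × 1.348366 = 76.9917
Index = Σ wᵢ·(p₁ᵢ/p₀ᵢ) = 25.7580 + 31.5399 + 76.9917 = 134.2896

134.29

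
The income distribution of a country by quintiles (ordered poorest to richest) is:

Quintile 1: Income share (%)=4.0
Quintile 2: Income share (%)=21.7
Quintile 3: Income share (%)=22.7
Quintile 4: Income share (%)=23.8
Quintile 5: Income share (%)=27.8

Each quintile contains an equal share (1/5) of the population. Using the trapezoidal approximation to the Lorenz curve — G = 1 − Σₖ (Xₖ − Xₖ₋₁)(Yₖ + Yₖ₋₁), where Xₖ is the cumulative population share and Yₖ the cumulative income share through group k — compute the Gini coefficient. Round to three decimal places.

Cumulative income shares Yₖ: 0.0400, 0.2570, 0.4840, 0.7220, 1.0000
Σ (Xₖ−Xₖ₋₁)(Yₖ+Yₖ₋₁) = (1/5)(0.0400+0.0000) + (1/5)(0.2570+0.0400) + (1/5)(0.4840+0.2570) + (1/5)(0.7220+0.4840) + (1/5)(1.0000+0.7220)
  = 0.0080 + 0.0594 + 0.1482 + 0.2412 + 0.3444 = 0.8012
G = 1 − 0.8012 = 0.1988

0.199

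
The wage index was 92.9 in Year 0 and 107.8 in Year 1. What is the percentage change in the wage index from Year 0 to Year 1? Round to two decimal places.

16.04%

Change = (107.8 − 92.9) / 92.9 × 100
       = 14.9 / 92.9 × 100 = 16.0388%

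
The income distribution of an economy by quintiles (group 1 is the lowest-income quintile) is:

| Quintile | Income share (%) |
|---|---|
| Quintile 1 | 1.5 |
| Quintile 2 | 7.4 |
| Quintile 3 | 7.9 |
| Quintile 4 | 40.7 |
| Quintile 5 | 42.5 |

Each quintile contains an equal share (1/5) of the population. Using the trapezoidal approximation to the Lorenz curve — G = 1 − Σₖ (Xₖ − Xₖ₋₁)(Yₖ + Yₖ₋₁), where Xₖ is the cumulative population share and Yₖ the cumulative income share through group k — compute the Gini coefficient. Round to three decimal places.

Cumulative income shares Yₖ: 0.0150, 0.0890, 0.1680, 0.5750, 1.0000
Σ (Xₖ−Xₖ₋₁)(Yₖ+Yₖ₋₁) = (1/5)(0.0150+0.0000) + (1/5)(0.0890+0.0150) + (1/5)(0.1680+0.0890) + (1/5)(0.5750+0.1680) + (1/5)(1.0000+0.5750)
  = 0.0030 + 0.0208 + 0.0514 + 0.1486 + 0.3150 = 0.5388
G = 1 − 0.5388 = 0.4612

0.461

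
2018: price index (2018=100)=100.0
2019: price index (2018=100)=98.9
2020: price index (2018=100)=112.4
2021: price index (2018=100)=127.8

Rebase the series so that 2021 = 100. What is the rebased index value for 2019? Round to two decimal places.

77.39

Rebased(2019) = 98.9 / 127.8 × 100 = 77.3865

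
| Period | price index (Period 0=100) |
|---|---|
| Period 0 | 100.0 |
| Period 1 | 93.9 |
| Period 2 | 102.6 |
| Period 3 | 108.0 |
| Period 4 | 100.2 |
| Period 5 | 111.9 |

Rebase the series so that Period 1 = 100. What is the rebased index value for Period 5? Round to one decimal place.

Rebased(Period 5) = 111.9 / 93.9 × 100 = 119.1693

119.2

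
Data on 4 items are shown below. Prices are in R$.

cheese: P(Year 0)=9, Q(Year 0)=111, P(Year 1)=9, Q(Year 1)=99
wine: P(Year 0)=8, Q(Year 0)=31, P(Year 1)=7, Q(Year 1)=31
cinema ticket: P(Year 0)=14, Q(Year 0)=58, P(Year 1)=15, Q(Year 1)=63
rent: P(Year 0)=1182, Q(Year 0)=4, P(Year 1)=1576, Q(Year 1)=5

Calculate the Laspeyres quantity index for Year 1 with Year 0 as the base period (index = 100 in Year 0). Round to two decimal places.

116.86

Laspeyres quantity index uses base-period prices as weights.
ΣP(Year 0)·Q(Year 1) = 9×99 + 8×31 + 14×63 + 1182×5 = 891 + 248 + 882 + 5910 = 7931
ΣP(Year 0)·Q(Year 0) = 9×111 + 8×31 + 14×58 + 1182×4 = 999 + 248 + 812 + 4728 = 6787
Index = 7931 / 6787 × 100 = 116.8558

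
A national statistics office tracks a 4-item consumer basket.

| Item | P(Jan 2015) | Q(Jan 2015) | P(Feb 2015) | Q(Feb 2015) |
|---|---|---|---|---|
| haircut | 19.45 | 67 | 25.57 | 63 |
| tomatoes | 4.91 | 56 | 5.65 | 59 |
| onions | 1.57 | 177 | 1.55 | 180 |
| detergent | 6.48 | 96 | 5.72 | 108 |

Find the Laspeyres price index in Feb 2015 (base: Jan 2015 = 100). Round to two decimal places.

115.13

Laspeyres price index uses base-period quantities as weights.
ΣP(Feb 2015)·Q(Jan 2015) = 25.57×67 + 5.65×56 + 1.55×177 + 5.72×96 = 1713.19 + 316.4 + 274.35 + 549.12 = 2853.06
ΣP(Jan 2015)·Q(Jan 2015) = 19.45×67 + 4.91×56 + 1.57×177 + 6.48×96 = 1303.15 + 274.96 + 277.89 + 622.08 = 2478.08
Index = 2853.06 / 2478.08 × 100 = 115.1319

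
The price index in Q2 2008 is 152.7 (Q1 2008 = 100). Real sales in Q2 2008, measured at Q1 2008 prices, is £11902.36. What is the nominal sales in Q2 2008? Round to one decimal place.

18174.9

Nominal = Real × (Index/100) = 11902.36 × (152.7/100)
        = 11902.36 × 1.527 = 18174.9037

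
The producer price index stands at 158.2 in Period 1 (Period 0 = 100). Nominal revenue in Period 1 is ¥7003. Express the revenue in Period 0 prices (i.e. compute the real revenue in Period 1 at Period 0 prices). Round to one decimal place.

Real = Nominal ÷ (Index/100) = 7003 ÷ (158.2/100)
     = 7003 ÷ 1.582 = 4426.6751

4426.7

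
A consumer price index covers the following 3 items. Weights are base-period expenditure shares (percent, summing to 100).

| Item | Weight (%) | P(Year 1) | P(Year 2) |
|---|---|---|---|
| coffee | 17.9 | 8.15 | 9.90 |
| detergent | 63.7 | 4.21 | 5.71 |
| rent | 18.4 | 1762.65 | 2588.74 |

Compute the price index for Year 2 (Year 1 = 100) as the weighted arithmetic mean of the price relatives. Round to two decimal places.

135.16

coffee: 17.9 × (9.90/8.15) = 17.9 × 1.214724 = 21.7436
detergent: 63.7 × (5.71/4.21) = 63.7 × 1.356295 = 86.3960
rent: 18.4 × (2588.74/1762.65) = 18.4 × 1.468664 = 27.0234
Index = Σ wᵢ·(p₁ᵢ/p₀ᵢ) = 21.7436 + 86.3960 + 27.0234 = 135.1629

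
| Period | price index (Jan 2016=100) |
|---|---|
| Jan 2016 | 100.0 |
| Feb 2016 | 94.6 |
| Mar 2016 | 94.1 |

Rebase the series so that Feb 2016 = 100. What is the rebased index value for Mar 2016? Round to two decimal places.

99.47

Rebased(Mar 2016) = 94.1 / 94.6 × 100 = 99.4715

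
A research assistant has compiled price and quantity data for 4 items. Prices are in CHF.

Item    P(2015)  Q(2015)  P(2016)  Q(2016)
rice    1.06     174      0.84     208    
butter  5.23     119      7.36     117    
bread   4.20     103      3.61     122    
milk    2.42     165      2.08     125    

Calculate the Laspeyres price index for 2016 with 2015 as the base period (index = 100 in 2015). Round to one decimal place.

106.0

Laspeyres price index uses base-period quantities as weights.
ΣP(2016)·Q(2015) = 0.84×174 + 7.36×119 + 3.61×103 + 2.08×165 = 146.16 + 875.84 + 371.83 + 343.2 = 1737.03
ΣP(2015)·Q(2015) = 1.06×174 + 5.23×119 + 4.20×103 + 2.42×165 = 184.44 + 622.37 + 432.6 + 399.3 = 1638.71
Index = 1737.03 / 1638.71 × 100 = 105.9998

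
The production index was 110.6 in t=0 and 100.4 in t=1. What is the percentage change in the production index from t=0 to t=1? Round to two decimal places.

-9.22%

Change = (100.4 − 110.6) / 110.6 × 100
       = -10.2 / 110.6 × 100 = -9.2224%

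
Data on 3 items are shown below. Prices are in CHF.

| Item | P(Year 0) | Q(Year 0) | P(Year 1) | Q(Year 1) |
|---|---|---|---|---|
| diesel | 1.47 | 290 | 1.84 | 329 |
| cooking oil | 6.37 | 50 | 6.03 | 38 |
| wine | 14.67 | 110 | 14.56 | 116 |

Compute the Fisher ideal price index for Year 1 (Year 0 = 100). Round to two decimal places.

103.64

Laspeyres component (base-period weights):
ΣP(Year 1)Q(Year 0) = 1.84×290 + 6.03×50 + 14.56×110 = 533.6 + 301.5 + 1601.6 = 2436.7
ΣP(Year 0)Q(Year 0) = 1.47×290 + 6.37×50 + 14.67×110 = 426.3 + 318.5 + 1613.7 = 2358.5
L = 2436.7 / 2358.5 × 100 = 103.3157
Paasche component (current-period weights):
ΣP(Year 1)Q(Year 1) = 1.84×329 + 6.03×38 + 14.56×116 = 605.36 + 229.14 + 1688.96 = 2523.46
ΣP(Year 0)Q(Year 1) = 1.47×329 + 6.37×38 + 14.67×116 = 483.63 + 242.06 + 1701.72 = 2427.41
P = 2523.46 / 2427.41 × 100 = 103.9569
Fisher = √(L × P) = √(103.3157 × 103.9569) = 103.6358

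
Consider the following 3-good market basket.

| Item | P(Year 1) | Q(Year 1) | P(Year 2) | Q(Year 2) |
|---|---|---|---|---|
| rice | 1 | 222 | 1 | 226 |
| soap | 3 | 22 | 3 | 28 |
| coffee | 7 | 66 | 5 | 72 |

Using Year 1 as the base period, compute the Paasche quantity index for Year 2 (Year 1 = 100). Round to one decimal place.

108.4

Paasche quantity index uses current-period prices as weights.
ΣP(Year 2)·Q(Year 2) = 1×226 + 3×28 + 5×72 = 226 + 84 + 360 = 670
ΣP(Year 2)·Q(Year 1) = 1×222 + 3×22 + 5×66 = 222 + 66 + 330 = 618
Index = 670 / 618 × 100 = 108.4142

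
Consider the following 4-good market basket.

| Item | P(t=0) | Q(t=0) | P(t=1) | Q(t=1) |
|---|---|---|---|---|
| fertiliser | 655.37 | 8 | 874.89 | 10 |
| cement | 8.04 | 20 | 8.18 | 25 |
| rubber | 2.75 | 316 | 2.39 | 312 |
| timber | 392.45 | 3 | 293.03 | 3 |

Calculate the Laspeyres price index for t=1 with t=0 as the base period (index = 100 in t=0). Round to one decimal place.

118.1

Laspeyres price index uses base-period quantities as weights.
ΣP(t=1)·Q(t=0) = 874.89×8 + 8.18×20 + 2.39×316 + 293.03×3 = 6999.12 + 163.6 + 755.24 + 879.09 = 8797.05
ΣP(t=0)·Q(t=0) = 655.37×8 + 8.04×20 + 2.75×316 + 392.45×3 = 5242.96 + 160.8 + 869 + 1177.35 = 7450.11
Index = 8797.05 / 7450.11 × 100 = 118.0795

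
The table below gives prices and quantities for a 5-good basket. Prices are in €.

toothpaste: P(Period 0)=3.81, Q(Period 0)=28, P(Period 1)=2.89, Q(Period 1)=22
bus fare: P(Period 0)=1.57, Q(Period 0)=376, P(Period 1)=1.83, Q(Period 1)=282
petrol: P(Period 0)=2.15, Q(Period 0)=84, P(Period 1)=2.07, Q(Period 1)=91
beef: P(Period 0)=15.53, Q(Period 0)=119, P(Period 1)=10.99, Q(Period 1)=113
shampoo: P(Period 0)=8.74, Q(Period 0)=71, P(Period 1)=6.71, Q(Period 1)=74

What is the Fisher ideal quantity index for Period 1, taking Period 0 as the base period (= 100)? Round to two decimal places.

Laspeyres component (base-period weights):
ΣP(Period 0)Q(Period 1) = 3.81×22 + 1.57×282 + 2.15×91 + 15.53×113 + 8.74×74 = 83.82 + 442.74 + 195.65 + 1754.89 + 646.76 = 3123.86
ΣP(Period 0)Q(Period 0) = 3.81×28 + 1.57×376 + 2.15×84 + 15.53×119 + 8.74×71 = 106.68 + 590.32 + 180.6 + 1848.07 + 620.54 = 3346.21
L = 3123.86 / 3346.21 × 100 = 93.3552
Paasche component (current-period weights):
ΣP(Period 1)Q(Period 1) = 2.89×22 + 1.83×282 + 2.07×91 + 10.99×113 + 6.71×74 = 63.58 + 516.06 + 188.37 + 1241.87 + 496.54 = 2506.42
ΣP(Period 1)Q(Period 0) = 2.89×28 + 1.83×376 + 2.07×84 + 10.99×119 + 6.71×71 = 80.92 + 688.08 + 173.88 + 1307.81 + 476.41 = 2727.1
P = 2506.42 / 2727.1 × 100 = 91.9079
Fisher = √(L × P) = √(93.3552 × 91.9079) = 92.6287

92.63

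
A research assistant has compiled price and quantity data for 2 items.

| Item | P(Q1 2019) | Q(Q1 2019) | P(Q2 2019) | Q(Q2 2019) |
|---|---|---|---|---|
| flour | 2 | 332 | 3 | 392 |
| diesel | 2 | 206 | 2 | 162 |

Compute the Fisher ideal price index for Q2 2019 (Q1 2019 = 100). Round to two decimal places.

Laspeyres component (base-period weights):
ΣP(Q2 2019)Q(Q1 2019) = 3×332 + 2×206 = 996 + 412 = 1408
ΣP(Q1 2019)Q(Q1 2019) = 2×332 + 2×206 = 664 + 412 = 1076
L = 1408 / 1076 × 100 = 130.8550
Paasche component (current-period weights):
ΣP(Q2 2019)Q(Q2 2019) = 3×392 + 2×162 = 1176 + 324 = 1500
ΣP(Q1 2019)Q(Q2 2019) = 2×392 + 2×162 = 784 + 324 = 1108
P = 1500 / 1108 × 100 = 135.3791
Fisher = √(L × P) = √(130.8550 × 135.3791) = 133.0978

133.10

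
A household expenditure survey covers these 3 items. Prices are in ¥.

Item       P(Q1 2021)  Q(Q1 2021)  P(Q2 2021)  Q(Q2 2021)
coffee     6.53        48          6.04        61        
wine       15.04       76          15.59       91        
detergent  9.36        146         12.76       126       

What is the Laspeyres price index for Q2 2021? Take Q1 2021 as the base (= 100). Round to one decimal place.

118.2

Laspeyres price index uses base-period quantities as weights.
ΣP(Q2 2021)·Q(Q1 2021) = 6.04×48 + 15.59×76 + 12.76×146 = 289.92 + 1184.84 + 1862.96 = 3337.72
ΣP(Q1 2021)·Q(Q1 2021) = 6.53×48 + 15.04×76 + 9.36×146 = 313.44 + 1143.04 + 1366.56 = 2823.04
Index = 3337.72 / 2823.04 × 100 = 118.2314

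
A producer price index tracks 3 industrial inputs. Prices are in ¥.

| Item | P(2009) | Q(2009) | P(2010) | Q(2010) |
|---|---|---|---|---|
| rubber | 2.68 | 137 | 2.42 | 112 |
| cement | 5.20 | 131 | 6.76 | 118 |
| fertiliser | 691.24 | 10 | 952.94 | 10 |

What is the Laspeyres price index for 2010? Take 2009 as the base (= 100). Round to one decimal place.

135.0

Laspeyres price index uses base-period quantities as weights.
ΣP(2010)·Q(2009) = 2.42×137 + 6.76×131 + 952.94×10 = 331.54 + 885.56 + 9529.4 = 10746.5
ΣP(2009)·Q(2009) = 2.68×137 + 5.20×131 + 691.24×10 = 367.16 + 681.2 + 6912.4 = 7960.76
Index = 10746.5 / 7960.76 × 100 = 134.9934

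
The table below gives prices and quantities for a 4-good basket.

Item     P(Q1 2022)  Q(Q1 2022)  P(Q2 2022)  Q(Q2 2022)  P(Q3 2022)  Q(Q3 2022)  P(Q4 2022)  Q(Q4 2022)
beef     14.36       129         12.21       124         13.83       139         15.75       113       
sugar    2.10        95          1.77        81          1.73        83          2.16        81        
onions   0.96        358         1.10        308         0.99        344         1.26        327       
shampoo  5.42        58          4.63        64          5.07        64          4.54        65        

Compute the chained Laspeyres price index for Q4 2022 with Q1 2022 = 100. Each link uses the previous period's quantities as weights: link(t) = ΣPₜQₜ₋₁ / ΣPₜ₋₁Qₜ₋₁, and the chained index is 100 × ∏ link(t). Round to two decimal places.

108.93

Link Q1 2022→Q2 2022:
ΣP(Q2 2022)Q(Q1 2022) = 12.21×129 + 1.77×95 + 1.10×358 + 4.63×58 = 1575.09 + 168.15 + 393.8 + 268.54 = 2405.58
ΣP(Q1 2022)Q(Q1 2022) = 14.36×129 + 2.10×95 + 0.96×358 + 5.42×58 = 1852.44 + 199.5 + 343.68 + 314.36 = 2709.98
link = 2405.58/2709.98 = 0.887674
Link Q2 2022→Q3 2022:
ΣP(Q3 2022)Q(Q2 2022) = 13.83×124 + 1.73×81 + 0.99×308 + 5.07×64 = 1714.92 + 140.13 + 304.92 + 324.48 = 2484.45
ΣP(Q2 2022)Q(Q2 2022) = 12.21×124 + 1.77×81 + 1.10×308 + 4.63×64 = 1514.04 + 143.37 + 338.8 + 296.32 = 2292.53
link = 2484.45/2292.53 = 1.083715
Link Q3 2022→Q4 2022:
ΣP(Q4 2022)Q(Q3 2022) = 15.75×139 + 2.16×83 + 1.26×344 + 4.54×64 = 2189.25 + 179.28 + 433.44 + 290.56 = 3092.53
ΣP(Q3 2022)Q(Q3 2022) = 13.83×139 + 1.73×83 + 0.99×344 + 5.07×64 = 1922.37 + 143.59 + 340.56 + 324.48 = 2731
link = 3092.53/2731 = 1.132380
Chained index = 100 × 0.887674 × 1.083715 × 1.132380 = 108.9334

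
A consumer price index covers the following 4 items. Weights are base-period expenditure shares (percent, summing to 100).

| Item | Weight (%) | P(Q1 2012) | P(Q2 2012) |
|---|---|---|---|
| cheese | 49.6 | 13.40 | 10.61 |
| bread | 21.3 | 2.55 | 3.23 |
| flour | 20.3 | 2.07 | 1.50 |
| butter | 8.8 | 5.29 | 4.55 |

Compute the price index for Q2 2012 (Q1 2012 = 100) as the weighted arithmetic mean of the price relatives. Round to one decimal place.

88.5

cheese: 49.6 × (10.61/13.40) = 49.6 × 0.791791 = 39.2728
bread: 21.3 × (3.23/2.55) = 21.3 × 1.266667 = 26.9800
flour: 20.3 × (1.50/2.07) = 20.3 × 0.724638 = 14.7101
butter: 8.8 × (4.55/5.29) = 8.8 × 0.860113 = 7.5690
Index = Σ wᵢ·(p₁ᵢ/p₀ᵢ) = 39.2728 + 26.9800 + 14.7101 + 7.5690 = 88.5320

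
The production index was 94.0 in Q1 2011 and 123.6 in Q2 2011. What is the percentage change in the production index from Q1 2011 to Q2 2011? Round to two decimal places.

Change = (123.6 − 94.0) / 94.0 × 100
       = 29.6 / 94.0 × 100 = 31.4894%

31.49%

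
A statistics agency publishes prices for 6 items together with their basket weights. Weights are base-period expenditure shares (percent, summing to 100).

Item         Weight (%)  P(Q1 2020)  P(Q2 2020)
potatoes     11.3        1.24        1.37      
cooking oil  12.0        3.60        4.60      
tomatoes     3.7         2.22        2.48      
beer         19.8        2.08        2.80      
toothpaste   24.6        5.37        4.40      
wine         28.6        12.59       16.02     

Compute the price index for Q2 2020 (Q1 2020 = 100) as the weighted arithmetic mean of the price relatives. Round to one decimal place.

115.2

potatoes: 11.3 × (1.37/1.24) = 11.3 × 1.104839 = 12.4847
cooking oil: 12.0 × (4.60/3.60) = 12.0 × 1.277778 = 15.3333
tomatoes: 3.7 × (2.48/2.22) = 3.7 × 1.117117 = 4.1333
beer: 19.8 × (2.80/2.08) = 19.8 × 1.346154 = 26.6538
toothpaste: 24.6 × (4.40/5.37) = 24.6 × 0.819367 = 20.1564
wine: 28.6 × (16.02/12.59) = 28.6 × 1.272438 = 36.3917
Index = Σ wᵢ·(p₁ᵢ/p₀ᵢ) = 12.4847 + 15.3333 + 4.1333 + 26.6538 + 20.1564 + 36.3917 = 115.1534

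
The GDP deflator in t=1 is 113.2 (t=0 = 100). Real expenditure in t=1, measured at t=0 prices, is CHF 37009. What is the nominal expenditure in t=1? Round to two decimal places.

Nominal = Real × (Index/100) = 37009 × (113.2/100)
        = 37009 × 1.132 = 41894.1880

41894.19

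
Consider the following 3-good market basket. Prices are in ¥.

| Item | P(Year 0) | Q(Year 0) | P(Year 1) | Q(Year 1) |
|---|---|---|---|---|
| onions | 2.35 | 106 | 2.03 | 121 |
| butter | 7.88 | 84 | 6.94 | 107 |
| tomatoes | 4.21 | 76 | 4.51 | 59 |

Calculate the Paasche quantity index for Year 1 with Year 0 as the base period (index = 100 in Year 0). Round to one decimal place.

109.9

Paasche quantity index uses current-period prices as weights.
ΣP(Year 1)·Q(Year 1) = 2.03×121 + 6.94×107 + 4.51×59 = 245.63 + 742.58 + 266.09 = 1254.3
ΣP(Year 1)·Q(Year 0) = 2.03×106 + 6.94×84 + 4.51×76 = 215.18 + 582.96 + 342.76 = 1140.9
Index = 1254.3 / 1140.9 × 100 = 109.9395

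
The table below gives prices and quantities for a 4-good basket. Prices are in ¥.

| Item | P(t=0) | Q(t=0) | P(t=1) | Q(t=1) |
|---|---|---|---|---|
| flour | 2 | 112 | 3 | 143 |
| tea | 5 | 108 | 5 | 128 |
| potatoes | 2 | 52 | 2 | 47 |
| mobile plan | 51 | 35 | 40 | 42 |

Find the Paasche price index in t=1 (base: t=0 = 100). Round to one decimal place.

89.9

Paasche price index uses current-period quantities as weights.
ΣP(t=1)·Q(t=1) = 3×143 + 5×128 + 2×47 + 40×42 = 429 + 640 + 94 + 1680 = 2843
ΣP(t=0)·Q(t=1) = 2×143 + 5×128 + 2×47 + 51×42 = 286 + 640 + 94 + 2142 = 3162
Index = 2843 / 3162 × 100 = 89.9114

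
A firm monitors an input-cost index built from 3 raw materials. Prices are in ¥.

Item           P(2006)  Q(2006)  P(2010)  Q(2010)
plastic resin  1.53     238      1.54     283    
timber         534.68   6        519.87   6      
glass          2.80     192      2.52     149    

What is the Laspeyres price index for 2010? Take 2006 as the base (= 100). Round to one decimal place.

96.6

Laspeyres price index uses base-period quantities as weights.
ΣP(2010)·Q(2006) = 1.54×238 + 519.87×6 + 2.52×192 = 366.52 + 3119.22 + 483.84 = 3969.58
ΣP(2006)·Q(2006) = 1.53×238 + 534.68×6 + 2.80×192 = 364.14 + 3208.08 + 537.6 = 4109.82
Index = 3969.58 / 4109.82 × 100 = 96.5877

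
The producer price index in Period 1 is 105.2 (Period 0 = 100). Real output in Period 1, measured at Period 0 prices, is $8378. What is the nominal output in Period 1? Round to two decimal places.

Nominal = Real × (Index/100) = 8378 × (105.2/100)
        = 8378 × 1.052 = 8813.6560

8813.66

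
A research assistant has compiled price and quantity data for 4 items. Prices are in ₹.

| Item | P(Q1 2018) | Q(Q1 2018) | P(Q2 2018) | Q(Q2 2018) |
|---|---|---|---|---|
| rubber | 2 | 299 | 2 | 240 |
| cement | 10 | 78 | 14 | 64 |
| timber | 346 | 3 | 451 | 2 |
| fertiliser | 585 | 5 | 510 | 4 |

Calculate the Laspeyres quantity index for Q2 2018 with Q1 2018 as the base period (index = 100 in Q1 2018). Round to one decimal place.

77.7

Laspeyres quantity index uses base-period prices as weights.
ΣP(Q1 2018)·Q(Q2 2018) = 2×240 + 10×64 + 346×2 + 585×4 = 480 + 640 + 692 + 2340 = 4152
ΣP(Q1 2018)·Q(Q1 2018) = 2×299 + 10×78 + 346×3 + 585×5 = 598 + 780 + 1038 + 2925 = 5341
Index = 4152 / 5341 × 100 = 77.7383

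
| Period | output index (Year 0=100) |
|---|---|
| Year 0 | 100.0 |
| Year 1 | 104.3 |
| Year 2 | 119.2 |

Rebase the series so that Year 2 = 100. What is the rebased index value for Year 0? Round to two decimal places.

Rebased(Year 0) = 100.0 / 119.2 × 100 = 83.8926

83.89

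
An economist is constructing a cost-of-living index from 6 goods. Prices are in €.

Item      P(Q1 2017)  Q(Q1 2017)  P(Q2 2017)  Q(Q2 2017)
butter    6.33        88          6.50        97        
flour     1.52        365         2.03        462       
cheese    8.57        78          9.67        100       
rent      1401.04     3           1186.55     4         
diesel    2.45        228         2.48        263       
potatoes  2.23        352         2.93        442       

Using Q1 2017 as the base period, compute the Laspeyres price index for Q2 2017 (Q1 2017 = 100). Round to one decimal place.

Laspeyres price index uses base-period quantities as weights.
ΣP(Q2 2017)·Q(Q1 2017) = 6.50×88 + 2.03×365 + 9.67×78 + 1186.55×3 + 2.48×228 + 2.93×352 = 572 + 740.95 + 754.26 + 3559.65 + 565.44 + 1031.36 = 7223.66
ΣP(Q1 2017)·Q(Q1 2017) = 6.33×88 + 1.52×365 + 8.57×78 + 1401.04×3 + 2.45×228 + 2.23×352 = 557.04 + 554.8 + 668.46 + 4203.12 + 558.6 + 784.96 = 7326.98
Index = 7223.66 / 7326.98 × 100 = 98.5899

98.6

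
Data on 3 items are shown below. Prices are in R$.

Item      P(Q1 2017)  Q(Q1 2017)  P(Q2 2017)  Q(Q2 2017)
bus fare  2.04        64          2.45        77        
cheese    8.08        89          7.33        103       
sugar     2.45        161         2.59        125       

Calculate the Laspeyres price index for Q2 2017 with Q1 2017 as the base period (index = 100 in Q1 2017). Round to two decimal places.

98.56

Laspeyres price index uses base-period quantities as weights.
ΣP(Q2 2017)·Q(Q1 2017) = 2.45×64 + 7.33×89 + 2.59×161 = 156.8 + 652.37 + 416.99 = 1226.16
ΣP(Q1 2017)·Q(Q1 2017) = 2.04×64 + 8.08×89 + 2.45×161 = 130.56 + 719.12 + 394.45 = 1244.13
Index = 1226.16 / 1244.13 × 100 = 98.5556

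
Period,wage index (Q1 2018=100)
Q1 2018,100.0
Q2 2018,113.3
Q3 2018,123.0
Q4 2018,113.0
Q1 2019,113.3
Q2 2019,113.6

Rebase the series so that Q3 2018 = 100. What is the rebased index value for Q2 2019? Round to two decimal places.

92.36

Rebased(Q2 2019) = 113.6 / 123.0 × 100 = 92.3577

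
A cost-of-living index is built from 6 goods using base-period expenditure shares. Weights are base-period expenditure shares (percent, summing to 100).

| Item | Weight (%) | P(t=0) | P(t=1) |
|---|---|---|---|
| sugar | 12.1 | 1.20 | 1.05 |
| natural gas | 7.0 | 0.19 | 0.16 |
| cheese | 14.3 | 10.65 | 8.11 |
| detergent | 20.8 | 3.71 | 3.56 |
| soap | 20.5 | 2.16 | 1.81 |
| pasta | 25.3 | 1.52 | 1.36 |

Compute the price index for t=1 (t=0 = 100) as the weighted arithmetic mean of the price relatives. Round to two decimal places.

sugar: 12.1 × (1.05/1.20) = 12.1 × 0.875000 = 10.5875
natural gas: 7.0 × (0.16/0.19) = 7.0 × 0.842105 = 5.8947
cheese: 14.3 × (8.11/10.65) = 14.3 × 0.761502 = 10.8895
detergent: 20.8 × (3.56/3.71) = 20.8 × 0.959569 = 19.9590
soap: 20.5 × (1.81/2.16) = 20.5 × 0.837963 = 17.1782
pasta: 25.3 × (1.36/1.52) = 25.3 × 0.894737 = 22.6368
Index = Σ wᵢ·(p₁ᵢ/p₀ᵢ) = 10.5875 + 5.8947 + 10.8895 + 19.9590 + 17.1782 + 22.6368 = 87.1458

87.15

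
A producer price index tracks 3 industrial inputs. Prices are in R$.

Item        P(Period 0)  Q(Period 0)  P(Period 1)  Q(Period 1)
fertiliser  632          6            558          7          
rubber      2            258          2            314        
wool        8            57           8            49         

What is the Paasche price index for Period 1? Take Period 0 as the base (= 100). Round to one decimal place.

Paasche price index uses current-period quantities as weights.
ΣP(Period 1)·Q(Period 1) = 558×7 + 2×314 + 8×49 = 3906 + 628 + 392 = 4926
ΣP(Period 0)·Q(Period 1) = 632×7 + 2×314 + 8×49 = 4424 + 628 + 392 = 5444
Index = 4926 / 5444 × 100 = 90.4849

90.5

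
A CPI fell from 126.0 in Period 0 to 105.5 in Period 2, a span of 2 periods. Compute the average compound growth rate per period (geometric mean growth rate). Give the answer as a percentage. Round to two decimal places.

-8.50%

Growth factor = (105.5/126.0)^(1/2) = (0.837302)^(1/2) = 0.915042
Growth rate = 0.915042 − 1 = -0.084958 = -8.4958%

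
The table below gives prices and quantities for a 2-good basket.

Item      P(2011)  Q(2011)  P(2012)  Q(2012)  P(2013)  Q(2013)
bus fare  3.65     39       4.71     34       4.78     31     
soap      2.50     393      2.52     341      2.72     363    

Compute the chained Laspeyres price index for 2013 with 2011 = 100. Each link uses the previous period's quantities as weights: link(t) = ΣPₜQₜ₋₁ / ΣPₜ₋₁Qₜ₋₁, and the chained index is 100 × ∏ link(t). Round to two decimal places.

111.60

Link 2011→2012:
ΣP(2012)Q(2011) = 4.71×39 + 2.52×393 = 183.69 + 990.36 = 1174.05
ΣP(2011)Q(2011) = 3.65×39 + 2.50×393 = 142.35 + 982.5 = 1124.85
link = 1174.05/1124.85 = 1.043739
Link 2012→2013:
ΣP(2013)Q(2012) = 4.78×34 + 2.72×341 = 162.52 + 927.52 = 1090.04
ΣP(2012)Q(2012) = 4.71×34 + 2.52×341 = 160.14 + 859.32 = 1019.46
link = 1090.04/1019.46 = 1.069233
Chained index = 100 × 1.043739 × 1.069233 = 111.6000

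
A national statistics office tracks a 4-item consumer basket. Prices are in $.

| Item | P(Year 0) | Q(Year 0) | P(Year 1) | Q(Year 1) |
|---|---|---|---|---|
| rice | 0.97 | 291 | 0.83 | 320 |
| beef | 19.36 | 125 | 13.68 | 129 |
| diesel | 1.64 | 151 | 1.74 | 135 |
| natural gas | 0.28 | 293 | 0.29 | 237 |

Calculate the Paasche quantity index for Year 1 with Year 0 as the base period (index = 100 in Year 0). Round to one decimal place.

Paasche quantity index uses current-period prices as weights.
ΣP(Year 1)·Q(Year 1) = 0.83×320 + 13.68×129 + 1.74×135 + 0.29×237 = 265.6 + 1764.72 + 234.9 + 68.73 = 2333.95
ΣP(Year 1)·Q(Year 0) = 0.83×291 + 13.68×125 + 1.74×151 + 0.29×293 = 241.53 + 1710 + 262.74 + 84.97 = 2299.24
Index = 2333.95 / 2299.24 × 100 = 101.5096

101.5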